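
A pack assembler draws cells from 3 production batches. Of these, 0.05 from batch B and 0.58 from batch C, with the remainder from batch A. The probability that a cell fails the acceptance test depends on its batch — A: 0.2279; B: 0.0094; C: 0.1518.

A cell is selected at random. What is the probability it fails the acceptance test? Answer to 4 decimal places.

P(A) = 1 − (0.05 + 0.58) = 0.37.
By the law of total probability,
P(F) = P(F|A)·P(A) + P(F|B)·P(B) + P(F|C)·P(C)
      = 0.2279·0.37 + 0.0094·0.05 + 0.1518·0.58
      = 0.084323 + 0.00047 + 0.088044 = 0.172837

P(F) ≈ 0.1728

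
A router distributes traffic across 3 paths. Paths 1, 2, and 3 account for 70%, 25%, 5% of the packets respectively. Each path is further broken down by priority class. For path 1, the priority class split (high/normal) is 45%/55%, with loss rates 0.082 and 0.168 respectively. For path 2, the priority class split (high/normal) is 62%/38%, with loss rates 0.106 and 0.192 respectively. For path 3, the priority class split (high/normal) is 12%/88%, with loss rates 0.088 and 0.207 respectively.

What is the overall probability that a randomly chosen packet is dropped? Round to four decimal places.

P(L|1) = 0.45·0.082 + 0.55·0.168 = 0.0369 + 0.0924 = 0.1293
P(L|2) = 0.62·0.106 + 0.38·0.192 = 0.06572 + 0.07296 = 0.13868
P(L|3) = 0.12·0.088 + 0.88·0.207 = 0.01056 + 0.18216 = 0.19272
By total probability over the outer partition,
P(L) = 0.7·0.1293 + 0.25·0.13868 + 0.05·0.19272
      = 0.09051 + 0.03467 + 0.009636 = 0.134816

P(L) ≈ 0.1348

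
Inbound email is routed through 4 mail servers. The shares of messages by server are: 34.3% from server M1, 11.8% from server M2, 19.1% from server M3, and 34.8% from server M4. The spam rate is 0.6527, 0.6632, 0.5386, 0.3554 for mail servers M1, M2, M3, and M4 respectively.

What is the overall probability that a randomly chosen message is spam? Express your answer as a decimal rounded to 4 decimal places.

P(S) = P(S|M1)·P(M1) + P(S|M2)·P(M2) + P(S|M3)·P(M3) + P(S|M4)·P(M4)
      = 0.6527·0.343 + 0.6632·0.118 + 0.5386·0.191 + 0.3554·0.348
      = 0.2238761 + 0.0782576 + 0.1028726 + 0.1236792 = 0.5286855

P(S) ≈ 0.5287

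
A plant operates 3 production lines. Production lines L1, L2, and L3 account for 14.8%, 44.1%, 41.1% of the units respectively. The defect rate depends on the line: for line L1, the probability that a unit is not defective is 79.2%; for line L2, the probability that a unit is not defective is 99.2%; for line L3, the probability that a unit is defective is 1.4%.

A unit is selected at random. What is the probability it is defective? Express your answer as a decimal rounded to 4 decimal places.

P(D) ≈ 0.0401

P(D|L1) = 1 − 0.792 = 0.208.
P(D|L2) = 1 − 0.992 = 0.008.
By the law of total probability,
P(D) = P(D|L1)·P(L1) + P(D|L2)·P(L2) + P(D|L3)·P(L3)
      = 0.208·0.148 + 0.008·0.441 + 0.014·0.411
      = 0.030784 + 0.003528 + 0.005754 = 0.040066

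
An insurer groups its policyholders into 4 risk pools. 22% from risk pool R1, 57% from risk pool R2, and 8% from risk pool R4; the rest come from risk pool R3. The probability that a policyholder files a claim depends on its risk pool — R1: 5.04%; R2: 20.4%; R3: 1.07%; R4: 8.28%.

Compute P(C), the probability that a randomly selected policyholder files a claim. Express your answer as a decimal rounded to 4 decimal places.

P(R3) = 1 − (0.22 + 0.57 + 0.08) = 0.13.
P(C) = P(C|R1)·P(R1) + P(C|R2)·P(R2) + P(C|R3)·P(R3) + P(C|R4)·P(R4)
      = 0.0504·0.22 + 0.204·0.57 + 0.0107·0.13 + 0.0828·0.08
      = 0.011088 + 0.11628 + 0.001391 + 0.006624 = 0.135383

0.1354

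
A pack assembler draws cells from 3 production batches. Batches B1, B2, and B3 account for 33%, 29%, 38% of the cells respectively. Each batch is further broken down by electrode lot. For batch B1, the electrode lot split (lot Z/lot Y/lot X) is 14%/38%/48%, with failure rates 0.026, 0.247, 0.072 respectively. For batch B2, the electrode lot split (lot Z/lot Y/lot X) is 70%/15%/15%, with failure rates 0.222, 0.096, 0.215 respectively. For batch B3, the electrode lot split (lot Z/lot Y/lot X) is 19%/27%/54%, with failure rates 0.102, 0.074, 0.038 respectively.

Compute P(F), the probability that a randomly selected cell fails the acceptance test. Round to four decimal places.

0.1249

P(F|B1) = 0.14·0.026 + 0.38·0.247 + 0.48·0.072 = 0.00364 + 0.09386 + 0.03456 = 0.13206
P(F|B2) = 0.7·0.222 + 0.15·0.096 + 0.15·0.215 = 0.1554 + 0.0144 + 0.03225 = 0.20205
P(F|B3) = 0.19·0.102 + 0.27·0.074 + 0.54·0.038 = 0.01938 + 0.01998 + 0.02052 = 0.05988
By total probability over the outer partition,
P(F) = 0.33·0.13206 + 0.29·0.20205 + 0.38·0.05988
      = 0.0435798 + 0.0585945 + 0.0227544 = 0.1249287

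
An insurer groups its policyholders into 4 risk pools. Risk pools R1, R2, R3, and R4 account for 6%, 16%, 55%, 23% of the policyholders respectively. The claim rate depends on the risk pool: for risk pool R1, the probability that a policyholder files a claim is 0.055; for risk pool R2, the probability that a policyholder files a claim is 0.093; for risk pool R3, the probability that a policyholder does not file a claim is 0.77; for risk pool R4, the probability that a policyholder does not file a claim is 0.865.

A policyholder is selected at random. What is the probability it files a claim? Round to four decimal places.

P(C|R3) = 1 − 0.77 = 0.23.
P(C|R4) = 1 − 0.865 = 0.135.
P(C) = P(C|R1)·P(R1) + P(C|R2)·P(R2) + P(C|R3)·P(R3) + P(C|R4)·P(R4)
      = 0.055·0.06 + 0.093·0.16 + 0.23·0.55 + 0.135·0.23
      = 0.0033 + 0.01488 + 0.1265 + 0.03105 = 0.17573

P(C) ≈ 0.1757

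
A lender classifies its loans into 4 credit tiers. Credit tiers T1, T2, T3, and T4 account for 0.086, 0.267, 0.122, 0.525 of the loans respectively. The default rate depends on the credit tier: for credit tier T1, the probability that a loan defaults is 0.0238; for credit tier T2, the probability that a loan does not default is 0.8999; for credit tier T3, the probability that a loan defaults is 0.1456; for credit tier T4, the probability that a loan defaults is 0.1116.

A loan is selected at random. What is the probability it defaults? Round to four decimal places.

0.1051

P(D|T2) = 1 − 0.8999 = 0.1001.
P(D) = P(D|T1)·P(T1) + P(D|T2)·P(T2) + P(D|T3)·P(T3) + P(D|T4)·P(T4)
      = 0.0238·0.086 + 0.1001·0.267 + 0.1456·0.122 + 0.1116·0.525
      = 0.0020468 + 0.0267267 + 0.0177632 + 0.05859 = 0.1051267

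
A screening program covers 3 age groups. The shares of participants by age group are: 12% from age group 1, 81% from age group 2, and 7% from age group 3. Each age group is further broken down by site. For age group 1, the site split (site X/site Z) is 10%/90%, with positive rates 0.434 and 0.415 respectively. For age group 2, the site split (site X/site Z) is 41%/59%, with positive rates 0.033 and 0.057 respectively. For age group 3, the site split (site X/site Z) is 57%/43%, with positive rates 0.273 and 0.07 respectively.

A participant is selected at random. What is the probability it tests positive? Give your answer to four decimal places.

0.1012

P(T|1) = 0.1·0.434 + 0.9·0.415 = 0.0434 + 0.3735 = 0.4169
P(T|2) = 0.41·0.033 + 0.59·0.057 = 0.01353 + 0.03363 = 0.04716
P(T|3) = 0.57·0.273 + 0.43·0.07 = 0.15561 + 0.0301 = 0.18571
Then overall,
P(T) = 0.12·0.4169 + 0.81·0.04716 + 0.07·0.18571
      = 0.050028 + 0.0381996 + 0.0129997 = 0.1012273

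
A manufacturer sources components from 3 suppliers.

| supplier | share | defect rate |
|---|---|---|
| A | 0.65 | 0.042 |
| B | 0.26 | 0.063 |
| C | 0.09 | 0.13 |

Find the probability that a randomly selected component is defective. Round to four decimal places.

Summing over the partition,
P(D) = P(D|A)·P(A) + P(D|B)·P(B) + P(D|C)·P(C)
      = 0.042·0.65 + 0.063·0.26 + 0.13·0.09
      = 0.0273 + 0.01638 + 0.0117 = 0.05538

0.0554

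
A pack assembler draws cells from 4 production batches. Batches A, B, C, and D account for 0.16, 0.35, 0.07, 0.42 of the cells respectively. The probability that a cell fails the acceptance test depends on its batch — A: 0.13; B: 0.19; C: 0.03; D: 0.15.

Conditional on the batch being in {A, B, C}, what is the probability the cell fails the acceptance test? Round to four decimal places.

Let S = {A, B, C}.
P(S) = 0.16 + 0.35 + 0.07 = 0.58.
P(F ∩ S) = 0.13·0.16 + 0.19·0.35 + 0.03·0.07 = 0.0208 + 0.0665 + 0.0021 = 0.0894.
P(F | S) = 0.0894 / 0.58 = 0.154138…

P(F|S) ≈ 0.1541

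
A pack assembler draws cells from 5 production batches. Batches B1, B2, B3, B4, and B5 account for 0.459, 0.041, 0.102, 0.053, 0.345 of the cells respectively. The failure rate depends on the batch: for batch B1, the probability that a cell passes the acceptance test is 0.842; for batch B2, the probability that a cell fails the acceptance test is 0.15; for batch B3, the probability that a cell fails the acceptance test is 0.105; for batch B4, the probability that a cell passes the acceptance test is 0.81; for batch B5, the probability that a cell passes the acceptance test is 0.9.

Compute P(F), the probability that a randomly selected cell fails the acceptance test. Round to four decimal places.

P(F|B1) = 1 − 0.842 = 0.158.
P(F|B4) = 1 − 0.81 = 0.19.
P(F|B5) = 1 − 0.9 = 0.1.
By the law of total probability,
P(F) = P(F|B1)·P(B1) + P(F|B2)·P(B2) + P(F|B3)·P(B3) + P(F|B4)·P(B4) + P(F|B5)·P(B5)
      = 0.158·0.459 + 0.15·0.041 + 0.105·0.102 + 0.19·0.053 + 0.1·0.345
      = 0.072522 + 0.00615 + 0.01071 + 0.01007 + 0.0345 = 0.133952

P(F) ≈ 0.1340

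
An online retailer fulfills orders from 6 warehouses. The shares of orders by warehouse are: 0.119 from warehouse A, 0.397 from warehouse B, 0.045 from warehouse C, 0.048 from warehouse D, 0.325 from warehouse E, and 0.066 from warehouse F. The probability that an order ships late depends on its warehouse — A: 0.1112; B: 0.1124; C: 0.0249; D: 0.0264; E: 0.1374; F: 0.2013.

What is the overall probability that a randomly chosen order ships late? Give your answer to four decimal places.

P(L) = P(L|A)·P(A) + P(L|B)·P(B) + P(L|C)·P(C) + P(L|D)·P(D) + P(L|E)·P(E) + P(L|F)·P(F)
      = 0.1112·0.119 + 0.1124·0.397 + 0.0249·0.045 + 0.0264·0.048 + 0.1374·0.325 + 0.2013·0.066
      = 0.0132328 + 0.0446228 + 0.0011205 + 0.0012672 + 0.044655 + 0.0132858 = 0.1181841

P(L) ≈ 0.1182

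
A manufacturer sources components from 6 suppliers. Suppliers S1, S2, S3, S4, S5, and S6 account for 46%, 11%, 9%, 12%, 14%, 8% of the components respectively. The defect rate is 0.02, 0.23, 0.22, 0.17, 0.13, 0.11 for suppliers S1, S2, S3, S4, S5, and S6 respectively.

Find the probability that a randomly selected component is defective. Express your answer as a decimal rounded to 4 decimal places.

0.1017

P(D) = P(D|S1)·P(S1) + P(D|S2)·P(S2) + P(D|S3)·P(S3) + P(D|S4)·P(S4) + P(D|S5)·P(S5) + P(D|S6)·P(S6)
      = 0.02·0.46 + 0.23·0.11 + 0.22·0.09 + 0.17·0.12 + 0.13·0.14 + 0.11·0.08
      = 0.0092 + 0.0253 + 0.0198 + 0.0204 + 0.0182 + 0.0088 = 0.1017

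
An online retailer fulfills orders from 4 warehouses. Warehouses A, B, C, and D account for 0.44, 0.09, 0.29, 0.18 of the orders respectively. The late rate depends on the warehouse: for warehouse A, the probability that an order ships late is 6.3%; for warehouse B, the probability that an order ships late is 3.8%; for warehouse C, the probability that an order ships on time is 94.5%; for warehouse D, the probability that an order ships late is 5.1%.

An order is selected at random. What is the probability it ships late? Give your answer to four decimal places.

P(L|C) = 1 − 0.945 = 0.055.
P(L) = P(L|A)·P(A) + P(L|B)·P(B) + P(L|C)·P(C) + P(L|D)·P(D)
      = 0.063·0.44 + 0.038·0.09 + 0.055·0.29 + 0.051·0.18
      = 0.02772 + 0.00342 + 0.01595 + 0.00918 = 0.05627

0.0563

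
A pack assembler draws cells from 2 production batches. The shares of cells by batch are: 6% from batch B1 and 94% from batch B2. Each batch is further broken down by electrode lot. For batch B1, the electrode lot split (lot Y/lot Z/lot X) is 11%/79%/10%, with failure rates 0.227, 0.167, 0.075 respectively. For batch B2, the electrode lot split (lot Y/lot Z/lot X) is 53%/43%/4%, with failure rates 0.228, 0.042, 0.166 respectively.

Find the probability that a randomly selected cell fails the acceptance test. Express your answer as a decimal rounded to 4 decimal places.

P(F|B1) = 0.11·0.227 + 0.79·0.167 + 0.1·0.075 = 0.02497 + 0.13193 + 0.0075 = 0.1644
P(F|B2) = 0.53·0.228 + 0.43·0.042 + 0.04·0.166 = 0.12084 + 0.01806 + 0.00664 = 0.14554
Then overall,
P(F) = 0.06·0.1644 + 0.94·0.14554
      = 0.009864 + 0.1368076 = 0.1466716

P(F) ≈ 0.1467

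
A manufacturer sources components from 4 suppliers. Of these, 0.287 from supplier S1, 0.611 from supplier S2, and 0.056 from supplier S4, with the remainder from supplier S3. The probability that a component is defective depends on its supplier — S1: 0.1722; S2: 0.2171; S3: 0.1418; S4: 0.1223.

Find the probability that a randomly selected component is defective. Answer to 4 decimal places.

0.1954

P(S3) = 1 − (0.287 + 0.611 + 0.056) = 0.046.
By the law of total probability,
P(D) = P(D|S1)·P(S1) + P(D|S2)·P(S2) + P(D|S3)·P(S3) + P(D|S4)·P(S4)
      = 0.1722·0.287 + 0.2171·0.611 + 0.1418·0.046 + 0.1223·0.056
      = 0.0494214 + 0.1326481 + 0.0065228 + 0.0068488 = 0.1954411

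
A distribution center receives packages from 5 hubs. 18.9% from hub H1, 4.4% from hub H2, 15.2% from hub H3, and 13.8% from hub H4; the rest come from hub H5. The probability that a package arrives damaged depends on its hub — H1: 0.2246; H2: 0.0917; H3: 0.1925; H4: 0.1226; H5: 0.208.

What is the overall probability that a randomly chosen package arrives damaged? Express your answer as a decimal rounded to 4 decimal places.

P(H5) = 1 − (0.189 + 0.044 + 0.152 + 0.138) = 0.477.
By the law of total probability,
P(D) = P(D|H1)·P(H1) + P(D|H2)·P(H2) + P(D|H3)·P(H3) + P(D|H4)·P(H4) + P(D|H5)·P(H5)
      = 0.2246·0.189 + 0.0917·0.044 + 0.1925·0.152 + 0.1226·0.138 + 0.208·0.477
      = 0.0424494 + 0.0040348 + 0.02926 + 0.0169188 + 0.099216 = 0.191879

P(D) ≈ 0.1919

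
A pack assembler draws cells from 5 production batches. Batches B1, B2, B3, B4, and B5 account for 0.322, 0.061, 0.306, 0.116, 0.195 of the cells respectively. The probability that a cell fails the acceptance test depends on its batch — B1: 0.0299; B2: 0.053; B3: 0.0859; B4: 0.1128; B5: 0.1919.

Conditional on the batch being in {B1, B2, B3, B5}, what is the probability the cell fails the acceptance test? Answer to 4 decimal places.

Let S = {B1, B2, B3, B5}.
P(S) = 0.322 + 0.061 + 0.306 + 0.195 = 0.884.
P(F ∩ S) = 0.0299·0.322 + 0.053·0.061 + 0.0859·0.306 + 0.1919·0.195 = 0.0096278 + 0.003233 + 0.0262854 + 0.0374205 = 0.0765667.
P(F | S) = 0.0765667 / 0.884 = 0.086614…

P(F|S) ≈ 0.0866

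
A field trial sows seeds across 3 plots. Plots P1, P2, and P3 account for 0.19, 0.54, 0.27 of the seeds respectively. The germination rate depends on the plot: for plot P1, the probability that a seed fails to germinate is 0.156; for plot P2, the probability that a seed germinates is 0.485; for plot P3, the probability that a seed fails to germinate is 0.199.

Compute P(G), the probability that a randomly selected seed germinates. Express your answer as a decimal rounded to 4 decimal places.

0.6385

P(G|P1) = 1 − 0.156 = 0.844.
P(G|P3) = 1 − 0.199 = 0.801.
P(G) = P(G|P1)·P(P1) + P(G|P2)·P(P2) + P(G|P3)·P(P3)
      = 0.844·0.19 + 0.485·0.54 + 0.801·0.27
      = 0.16036 + 0.2619 + 0.21627 = 0.63853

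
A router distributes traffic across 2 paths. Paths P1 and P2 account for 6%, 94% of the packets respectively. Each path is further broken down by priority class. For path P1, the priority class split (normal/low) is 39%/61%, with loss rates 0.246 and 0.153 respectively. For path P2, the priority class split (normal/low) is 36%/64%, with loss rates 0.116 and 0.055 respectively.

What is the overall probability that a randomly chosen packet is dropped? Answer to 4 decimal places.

P(L) ≈ 0.0837

P(L|P1) = 0.39·0.246 + 0.61·0.153 = 0.09594 + 0.09333 = 0.18927
P(L|P2) = 0.36·0.116 + 0.64·0.055 = 0.04176 + 0.0352 = 0.07696
By total probability over the outer partition,
P(L) = 0.06·0.18927 + 0.94·0.07696
      = 0.0113562 + 0.0723424 = 0.0836986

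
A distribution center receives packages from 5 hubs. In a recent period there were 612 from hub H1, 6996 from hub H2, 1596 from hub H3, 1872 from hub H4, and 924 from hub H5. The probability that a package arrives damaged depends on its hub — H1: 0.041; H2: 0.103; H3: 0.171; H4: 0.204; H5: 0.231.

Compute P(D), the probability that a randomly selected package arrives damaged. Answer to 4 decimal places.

P(D) ≈ 0.1345

Total: 612 + 6996 + 1596 + 1872 + 924 = 12000.
P(H1) = 612/12000 = 0.051. P(H2) = 6996/12000 = 0.583. P(H3) = 1596/12000 = 0.133. P(H4) = 1872/12000 = 0.156. P(H5) = 924/12000 = 0.077.
Using total probability over the partition,
P(D) = P(D|H1)·P(H1) + P(D|H2)·P(H2) + P(D|H3)·P(H3) + P(D|H4)·P(H4) + P(D|H5)·P(H5)
      = 0.041·0.051 + 0.103·0.583 + 0.171·0.133 + 0.204·0.156 + 0.231·0.077
      = 0.002091 + 0.060049 + 0.022743 + 0.031824 + 0.017787 = 0.134494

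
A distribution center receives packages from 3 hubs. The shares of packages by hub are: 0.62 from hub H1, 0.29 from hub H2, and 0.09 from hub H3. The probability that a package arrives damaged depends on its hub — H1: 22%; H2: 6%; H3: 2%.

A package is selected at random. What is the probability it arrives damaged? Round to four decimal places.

0.1556

By the law of total probability,
P(D) = P(D|H1)·P(H1) + P(D|H2)·P(H2) + P(D|H3)·P(H3)
      = 0.22·0.62 + 0.06·0.29 + 0.02·0.09
      = 0.1364 + 0.0174 + 0.0018 = 0.1556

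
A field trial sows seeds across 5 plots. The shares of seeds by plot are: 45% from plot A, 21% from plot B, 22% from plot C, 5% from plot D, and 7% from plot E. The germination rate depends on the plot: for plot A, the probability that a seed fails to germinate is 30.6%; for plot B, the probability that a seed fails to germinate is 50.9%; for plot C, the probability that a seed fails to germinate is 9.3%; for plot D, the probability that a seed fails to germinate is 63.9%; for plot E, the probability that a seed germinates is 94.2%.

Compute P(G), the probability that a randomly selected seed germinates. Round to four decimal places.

0.6989

P(G|A) = 1 − 0.306 = 0.694.
P(G|B) = 1 − 0.509 = 0.491.
P(G|C) = 1 − 0.093 = 0.907.
P(G|D) = 1 − 0.639 = 0.361.
P(G) = P(G|A)·P(A) + P(G|B)·P(B) + P(G|C)·P(C) + P(G|D)·P(D) + P(G|E)·P(E)
      = 0.694·0.45 + 0.491·0.21 + 0.907·0.22 + 0.361·0.05 + 0.942·0.07
      = 0.3123 + 0.10311 + 0.19954 + 0.01805 + 0.06594 = 0.69894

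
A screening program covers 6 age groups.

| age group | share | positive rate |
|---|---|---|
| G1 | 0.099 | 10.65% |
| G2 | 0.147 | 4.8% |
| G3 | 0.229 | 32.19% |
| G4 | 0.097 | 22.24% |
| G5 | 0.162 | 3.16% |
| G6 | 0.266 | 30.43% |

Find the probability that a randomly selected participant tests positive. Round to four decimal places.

P(T) ≈ 0.1990

Summing over the partition,
P(T) = P(T|G1)·P(G1) + P(T|G2)·P(G2) + P(T|G3)·P(G3) + P(T|G4)·P(G4) + P(T|G5)·P(G5) + P(T|G6)·P(G6)
      = 0.1065·0.099 + 0.048·0.147 + 0.3219·0.229 + 0.2224·0.097 + 0.0316·0.162 + 0.3043·0.266
      = 0.0105435 + 0.007056 + 0.0737151 + 0.0215728 + 0.0051192 + 0.0809438 = 0.1989504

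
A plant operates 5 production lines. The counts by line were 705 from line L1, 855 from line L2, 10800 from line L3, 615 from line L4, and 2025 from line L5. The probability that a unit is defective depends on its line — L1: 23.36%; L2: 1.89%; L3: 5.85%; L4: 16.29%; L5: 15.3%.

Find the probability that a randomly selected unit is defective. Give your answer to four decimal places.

Total: 705 + 855 + 10800 + 615 + 2025 = 15000.
P(L1) = 705/15000 = 0.047. P(L2) = 855/15000 = 0.057. P(L3) = 10800/15000 = 0.72. P(L4) = 615/15000 = 0.041. P(L5) = 2025/15000 = 0.135.
By the law of total probability,
P(D) = P(D|L1)·P(L1) + P(D|L2)·P(L2) + P(D|L3)·P(L3) + P(D|L4)·P(L4) + P(D|L5)·P(L5)
      = 0.2336·0.047 + 0.0189·0.057 + 0.0585·0.72 + 0.1629·0.041 + 0.153·0.135
      = 0.0109792 + 0.0010773 + 0.04212 + 0.0066789 + 0.020655 = 0.0815104

0.0815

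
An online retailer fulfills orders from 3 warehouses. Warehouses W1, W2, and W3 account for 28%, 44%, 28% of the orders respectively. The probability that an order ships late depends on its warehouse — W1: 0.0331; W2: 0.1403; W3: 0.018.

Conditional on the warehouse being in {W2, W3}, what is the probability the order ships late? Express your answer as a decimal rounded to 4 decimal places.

Let S = {W2, W3}.
P(S) = 0.44 + 0.28 = 0.72.
P(L ∩ S) = 0.1403·0.44 + 0.018·0.28 = 0.061732 + 0.00504 = 0.066772.
P(L | S) = 0.066772 / 0.72 = 0.092739…

P(L|S) ≈ 0.0927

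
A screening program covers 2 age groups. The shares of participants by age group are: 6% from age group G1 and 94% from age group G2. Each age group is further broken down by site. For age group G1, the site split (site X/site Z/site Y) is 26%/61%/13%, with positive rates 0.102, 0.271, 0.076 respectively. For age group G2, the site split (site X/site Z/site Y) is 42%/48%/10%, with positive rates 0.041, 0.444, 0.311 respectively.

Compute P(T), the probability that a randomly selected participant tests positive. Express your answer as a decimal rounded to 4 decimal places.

P(T|G1) = 0.26·0.102 + 0.61·0.271 + 0.13·0.076 = 0.02652 + 0.16531 + 0.00988 = 0.20171
P(T|G2) = 0.42·0.041 + 0.48·0.444 + 0.1·0.311 = 0.01722 + 0.21312 + 0.0311 = 0.26144
Then overall,
P(T) = 0.06·0.20171 + 0.94·0.26144
      = 0.0121026 + 0.2457536 = 0.2578562

0.2579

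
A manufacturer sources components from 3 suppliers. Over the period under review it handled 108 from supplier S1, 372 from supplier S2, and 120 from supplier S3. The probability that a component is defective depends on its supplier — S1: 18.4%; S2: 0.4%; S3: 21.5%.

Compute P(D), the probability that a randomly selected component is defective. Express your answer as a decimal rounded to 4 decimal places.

Total: 108 + 372 + 120 = 600.
P(S1) = 108/600 = 0.18. P(S2) = 372/600 = 0.62. P(S3) = 120/600 = 0.2.
Using total probability over the partition,
P(D) = P(D|S1)·P(S1) + P(D|S2)·P(S2) + P(D|S3)·P(S3)
      = 0.184·0.18 + 0.004·0.62 + 0.215·0.2
      = 0.03312 + 0.00248 + 0.043 = 0.0786

0.0786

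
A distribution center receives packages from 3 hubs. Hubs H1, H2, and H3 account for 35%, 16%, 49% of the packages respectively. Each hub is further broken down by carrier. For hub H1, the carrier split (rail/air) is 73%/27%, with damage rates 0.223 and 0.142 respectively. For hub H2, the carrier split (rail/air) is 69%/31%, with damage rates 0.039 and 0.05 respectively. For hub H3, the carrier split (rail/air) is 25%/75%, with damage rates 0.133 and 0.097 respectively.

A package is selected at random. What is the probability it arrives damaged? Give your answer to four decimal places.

P(D) ≈ 0.1291

P(D|H1) = 0.73·0.223 + 0.27·0.142 = 0.16279 + 0.03834 = 0.20113
P(D|H2) = 0.69·0.039 + 0.31·0.05 = 0.02691 + 0.0155 = 0.04241
P(D|H3) = 0.25·0.133 + 0.75·0.097 = 0.03325 + 0.07275 = 0.106
Then overall,
P(D) = 0.35·0.20113 + 0.16·0.04241 + 0.49·0.106
      = 0.0703955 + 0.0067856 + 0.05194 = 0.1291211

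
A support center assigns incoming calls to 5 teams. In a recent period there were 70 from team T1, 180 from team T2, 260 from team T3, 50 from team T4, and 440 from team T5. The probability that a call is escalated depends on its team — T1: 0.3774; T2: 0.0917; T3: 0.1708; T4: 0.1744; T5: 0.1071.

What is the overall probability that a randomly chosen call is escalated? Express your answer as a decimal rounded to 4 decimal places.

P(E) ≈ 0.1432

Total: 70 + 180 + 260 + 50 + 440 = 1000.
P(T1) = 70/1000 = 0.07. P(T2) = 180/1000 = 0.18. P(T3) = 260/1000 = 0.26. P(T4) = 50/1000 = 0.05. P(T5) = 440/1000 = 0.44.
P(E) = P(E|T1)·P(T1) + P(E|T2)·P(T2) + P(E|T3)·P(T3) + P(E|T4)·P(T4) + P(E|T5)·P(T5)
      = 0.3774·0.07 + 0.0917·0.18 + 0.1708·0.26 + 0.1744·0.05 + 0.1071·0.44
      = 0.026418 + 0.016506 + 0.044408 + 0.00872 + 0.047124 = 0.143176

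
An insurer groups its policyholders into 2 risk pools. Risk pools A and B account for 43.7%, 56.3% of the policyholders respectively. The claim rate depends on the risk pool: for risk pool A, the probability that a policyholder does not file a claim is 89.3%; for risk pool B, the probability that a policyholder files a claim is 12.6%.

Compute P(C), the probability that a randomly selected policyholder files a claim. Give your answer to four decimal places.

P(C|A) = 1 − 0.893 = 0.107.
P(C) = P(C|A)·P(A) + P(C|B)·P(B)
      = 0.107·0.437 + 0.126·0.563
      = 0.046759 + 0.070938 = 0.117697

0.1177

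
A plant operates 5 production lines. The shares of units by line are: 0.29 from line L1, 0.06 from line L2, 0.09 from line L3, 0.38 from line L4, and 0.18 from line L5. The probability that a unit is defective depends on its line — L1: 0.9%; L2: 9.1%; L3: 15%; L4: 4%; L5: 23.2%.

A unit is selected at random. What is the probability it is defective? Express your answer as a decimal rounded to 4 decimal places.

0.0785

P(D) = P(D|L1)·P(L1) + P(D|L2)·P(L2) + P(D|L3)·P(L3) + P(D|L4)·P(L4) + P(D|L5)·P(L5)
      = 0.009·0.29 + 0.091·0.06 + 0.15·0.09 + 0.04·0.38 + 0.232·0.18
      = 0.00261 + 0.00546 + 0.0135 + 0.0152 + 0.04176 = 0.07853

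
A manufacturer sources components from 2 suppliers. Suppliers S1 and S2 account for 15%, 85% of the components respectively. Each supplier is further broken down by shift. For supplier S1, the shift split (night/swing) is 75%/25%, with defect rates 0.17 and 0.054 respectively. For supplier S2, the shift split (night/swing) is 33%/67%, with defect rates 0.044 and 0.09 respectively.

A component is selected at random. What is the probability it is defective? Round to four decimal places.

P(D|S1) = 0.75·0.17 + 0.25·0.054 = 0.1275 + 0.0135 = 0.141
P(D|S2) = 0.33·0.044 + 0.67·0.09 = 0.01452 + 0.0603 = 0.07482
By total probability over the outer partition,
P(D) = 0.15·0.141 + 0.85·0.07482
      = 0.02115 + 0.063597 = 0.084747

0.0847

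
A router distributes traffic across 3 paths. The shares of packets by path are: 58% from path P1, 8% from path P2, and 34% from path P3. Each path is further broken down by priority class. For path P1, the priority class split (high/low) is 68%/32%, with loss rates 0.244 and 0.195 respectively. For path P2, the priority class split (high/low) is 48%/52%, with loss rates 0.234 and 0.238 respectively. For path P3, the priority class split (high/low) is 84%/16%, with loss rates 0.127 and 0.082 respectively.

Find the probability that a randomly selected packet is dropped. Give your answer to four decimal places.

P(L|P1) = 0.68·0.244 + 0.32·0.195 = 0.16592 + 0.0624 = 0.22832
P(L|P2) = 0.48·0.234 + 0.52·0.238 = 0.11232 + 0.12376 = 0.23608
P(L|P3) = 0.84·0.127 + 0.16·0.082 = 0.10668 + 0.01312 = 0.1198
Then overall,
P(L) = 0.58·0.22832 + 0.08·0.23608 + 0.34·0.1198
      = 0.1324256 + 0.0188864 + 0.040732 = 0.192044

P(L) ≈ 0.1920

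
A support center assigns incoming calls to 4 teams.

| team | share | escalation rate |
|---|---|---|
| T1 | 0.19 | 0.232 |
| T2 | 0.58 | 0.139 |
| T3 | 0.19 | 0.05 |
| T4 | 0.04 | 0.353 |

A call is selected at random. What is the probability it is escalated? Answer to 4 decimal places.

By the law of total probability,
P(E) = P(E|T1)·P(T1) + P(E|T2)·P(T2) + P(E|T3)·P(T3) + P(E|T4)·P(T4)
      = 0.232·0.19 + 0.139·0.58 + 0.05·0.19 + 0.353·0.04
      = 0.04408 + 0.08062 + 0.0095 + 0.01412 = 0.14832

0.1483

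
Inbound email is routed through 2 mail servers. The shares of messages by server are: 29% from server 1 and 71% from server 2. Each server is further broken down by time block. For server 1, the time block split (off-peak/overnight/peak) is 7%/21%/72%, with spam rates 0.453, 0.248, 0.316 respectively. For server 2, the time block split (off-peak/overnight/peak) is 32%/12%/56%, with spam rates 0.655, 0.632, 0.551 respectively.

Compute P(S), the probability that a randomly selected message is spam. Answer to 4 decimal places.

P(S) ≈ 0.5120

P(S|1) = 0.07·0.453 + 0.21·0.248 + 0.72·0.316 = 0.03171 + 0.05208 + 0.22752 = 0.31131
P(S|2) = 0.32·0.655 + 0.12·0.632 + 0.56·0.551 = 0.2096 + 0.07584 + 0.30856 = 0.594
Then overall,
P(S) = 0.29·0.31131 + 0.71·0.594
      = 0.0902799 + 0.42174 = 0.5120199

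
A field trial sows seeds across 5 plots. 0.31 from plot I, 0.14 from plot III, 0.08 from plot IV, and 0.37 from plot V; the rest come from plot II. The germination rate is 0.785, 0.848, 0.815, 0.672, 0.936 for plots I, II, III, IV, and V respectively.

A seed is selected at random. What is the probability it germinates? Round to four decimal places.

P(II) = 1 − (0.31 + 0.14 + 0.08 + 0.37) = 0.1.
P(G) = P(G|I)·P(I) + P(G|II)·P(II) + P(G|III)·P(III) + P(G|IV)·P(IV) + P(G|V)·P(V)
      = 0.785·0.31 + 0.848·0.1 + 0.815·0.14 + 0.672·0.08 + 0.936·0.37
      = 0.24335 + 0.0848 + 0.1141 + 0.05376 + 0.34632 = 0.84233

0.8423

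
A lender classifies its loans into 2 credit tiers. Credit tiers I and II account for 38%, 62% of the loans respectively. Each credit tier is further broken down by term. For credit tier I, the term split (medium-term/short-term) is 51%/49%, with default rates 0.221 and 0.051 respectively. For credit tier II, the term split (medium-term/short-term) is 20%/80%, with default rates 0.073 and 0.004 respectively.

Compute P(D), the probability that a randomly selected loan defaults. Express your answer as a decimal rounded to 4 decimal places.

P(D|I) = 0.51·0.221 + 0.49·0.051 = 0.11271 + 0.02499 = 0.1377
P(D|II) = 0.2·0.073 + 0.8·0.004 = 0.0146 + 0.0032 = 0.0178
Then overall,
P(D) = 0.38·0.1377 + 0.62·0.0178
      = 0.052326 + 0.011036 = 0.063362

P(D) ≈ 0.0634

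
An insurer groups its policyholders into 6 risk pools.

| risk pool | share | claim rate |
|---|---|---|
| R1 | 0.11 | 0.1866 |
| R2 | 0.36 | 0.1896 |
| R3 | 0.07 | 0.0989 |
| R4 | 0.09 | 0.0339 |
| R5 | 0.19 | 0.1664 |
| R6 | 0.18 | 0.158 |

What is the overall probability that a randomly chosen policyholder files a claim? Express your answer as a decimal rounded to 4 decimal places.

Using total probability over the partition,
P(C) = P(C|R1)·P(R1) + P(C|R2)·P(R2) + P(C|R3)·P(R3) + P(C|R4)·P(R4) + P(C|R5)·P(R5) + P(C|R6)·P(R6)
      = 0.1866·0.11 + 0.1896·0.36 + 0.0989·0.07 + 0.0339·0.09 + 0.1664·0.19 + 0.158·0.18
      = 0.020526 + 0.068256 + 0.006923 + 0.003051 + 0.031616 + 0.02844 = 0.158812

0.1588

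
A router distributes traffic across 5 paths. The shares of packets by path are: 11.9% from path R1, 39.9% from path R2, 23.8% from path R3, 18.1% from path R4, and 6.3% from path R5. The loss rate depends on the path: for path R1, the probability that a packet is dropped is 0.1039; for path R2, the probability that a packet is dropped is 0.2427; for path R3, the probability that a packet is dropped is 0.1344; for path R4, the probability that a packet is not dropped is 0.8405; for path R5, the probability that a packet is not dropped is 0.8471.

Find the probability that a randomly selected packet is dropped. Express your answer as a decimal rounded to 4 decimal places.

0.1797

P(L|R4) = 1 − 0.8405 = 0.1595.
P(L|R5) = 1 − 0.8471 = 0.1529.
Using total probability over the partition,
P(L) = P(L|R1)·P(R1) + P(L|R2)·P(R2) + P(L|R3)·P(R3) + P(L|R4)·P(R4) + P(L|R5)·P(R5)
      = 0.1039·0.119 + 0.2427·0.399 + 0.1344·0.238 + 0.1595·0.181 + 0.1529·0.063
      = 0.0123641 + 0.0968373 + 0.0319872 + 0.0288695 + 0.0096327 = 0.1796908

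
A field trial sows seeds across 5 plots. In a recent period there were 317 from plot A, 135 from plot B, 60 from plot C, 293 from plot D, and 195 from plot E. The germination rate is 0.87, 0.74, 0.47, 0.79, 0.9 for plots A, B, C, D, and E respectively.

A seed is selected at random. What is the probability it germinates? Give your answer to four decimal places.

Total: 317 + 135 + 60 + 293 + 195 = 1000.
P(A) = 317/1000 = 0.317. P(B) = 135/1000 = 0.135. P(C) = 60/1000 = 0.06. P(D) = 293/1000 = 0.293. P(E) = 195/1000 = 0.195.
P(G) = P(G|A)·P(A) + P(G|B)·P(B) + P(G|C)·P(C) + P(G|D)·P(D) + P(G|E)·P(E)
      = 0.87·0.317 + 0.74·0.135 + 0.47·0.06 + 0.79·0.293 + 0.9·0.195
      = 0.27579 + 0.0999 + 0.0282 + 0.23147 + 0.1755 = 0.81086

0.8109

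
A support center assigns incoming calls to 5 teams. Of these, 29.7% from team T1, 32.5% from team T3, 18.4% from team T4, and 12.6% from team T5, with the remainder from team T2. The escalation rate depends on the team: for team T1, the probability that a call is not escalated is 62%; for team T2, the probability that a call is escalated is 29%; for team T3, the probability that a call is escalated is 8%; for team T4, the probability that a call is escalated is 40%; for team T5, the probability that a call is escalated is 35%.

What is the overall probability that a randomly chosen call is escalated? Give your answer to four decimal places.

P(T2) = 1 − (0.297 + 0.325 + 0.184 + 0.126) = 0.068.
P(E|T1) = 1 − 0.62 = 0.38.
P(E) = P(E|T1)·P(T1) + P(E|T2)·P(T2) + P(E|T3)·P(T3) + P(E|T4)·P(T4) + P(E|T5)·P(T5)
      = 0.38·0.297 + 0.29·0.068 + 0.08·0.325 + 0.4·0.184 + 0.35·0.126
      = 0.11286 + 0.01972 + 0.026 + 0.0736 + 0.0441 = 0.27628

0.2763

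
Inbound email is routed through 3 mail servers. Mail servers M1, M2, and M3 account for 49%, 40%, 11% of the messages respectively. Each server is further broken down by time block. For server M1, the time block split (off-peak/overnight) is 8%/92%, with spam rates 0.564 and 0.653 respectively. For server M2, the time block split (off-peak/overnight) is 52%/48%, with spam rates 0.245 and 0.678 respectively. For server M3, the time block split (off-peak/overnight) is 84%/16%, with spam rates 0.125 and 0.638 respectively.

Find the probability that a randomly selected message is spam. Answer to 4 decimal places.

P(S|M1) = 0.08·0.564 + 0.92·0.653 = 0.04512 + 0.60076 = 0.64588
P(S|M2) = 0.52·0.245 + 0.48·0.678 = 0.1274 + 0.32544 = 0.45284
P(S|M3) = 0.84·0.125 + 0.16·0.638 = 0.105 + 0.10208 = 0.20708
Then overall,
P(S) = 0.49·0.64588 + 0.4·0.45284 + 0.11·0.20708
      = 0.3164812 + 0.181136 + 0.0227788 = 0.520396

P(S) ≈ 0.5204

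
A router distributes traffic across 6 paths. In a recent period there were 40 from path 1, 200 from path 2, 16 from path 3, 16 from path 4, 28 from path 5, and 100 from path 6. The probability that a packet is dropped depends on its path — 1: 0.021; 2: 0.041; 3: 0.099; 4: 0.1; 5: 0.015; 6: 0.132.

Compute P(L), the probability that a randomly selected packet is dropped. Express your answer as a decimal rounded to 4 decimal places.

P(L) ≈ 0.0646

Total: 40 + 200 + 16 + 16 + 28 + 100 = 400.
P(1) = 40/400 = 0.1. P(2) = 200/400 = 0.5. P(3) = 16/400 = 0.04. P(4) = 16/400 = 0.04. P(5) = 28/400 = 0.07. P(6) = 100/400 = 0.25.
Using total probability over the partition,
P(L) = P(L|1)·P(1) + P(L|2)·P(2) + P(L|3)·P(3) + P(L|4)·P(4) + P(L|5)·P(5) + P(L|6)·P(6)
      = 0.021·0.1 + 0.041·0.5 + 0.099·0.04 + 0.1·0.04 + 0.015·0.07 + 0.132·0.25
      = 0.0021 + 0.0205 + 0.00396 + 0.004 + 0.00105 + 0.033 = 0.06461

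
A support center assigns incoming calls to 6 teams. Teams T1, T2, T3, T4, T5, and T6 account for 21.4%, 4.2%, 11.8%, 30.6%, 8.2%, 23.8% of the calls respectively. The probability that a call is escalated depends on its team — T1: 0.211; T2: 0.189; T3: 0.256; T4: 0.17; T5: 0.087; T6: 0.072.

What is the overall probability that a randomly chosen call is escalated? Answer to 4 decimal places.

P(E) = P(E|T1)·P(T1) + P(E|T2)·P(T2) + P(E|T3)·P(T3) + P(E|T4)·P(T4) + P(E|T5)·P(T5) + P(E|T6)·P(T6)
      = 0.211·0.214 + 0.189·0.042 + 0.256·0.118 + 0.17·0.306 + 0.087·0.082 + 0.072·0.238
      = 0.045154 + 0.007938 + 0.030208 + 0.05202 + 0.007134 + 0.017136 = 0.15959

P(E) ≈ 0.1596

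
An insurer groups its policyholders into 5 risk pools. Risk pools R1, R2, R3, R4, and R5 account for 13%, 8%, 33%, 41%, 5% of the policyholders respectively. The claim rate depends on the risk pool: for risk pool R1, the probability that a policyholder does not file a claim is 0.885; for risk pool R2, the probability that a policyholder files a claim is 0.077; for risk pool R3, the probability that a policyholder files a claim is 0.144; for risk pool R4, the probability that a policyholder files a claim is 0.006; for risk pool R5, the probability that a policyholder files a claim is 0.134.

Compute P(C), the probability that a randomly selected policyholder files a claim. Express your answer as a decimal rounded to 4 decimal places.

P(C|R1) = 1 − 0.885 = 0.115.
Using total probability over the partition,
P(C) = P(C|R1)·P(R1) + P(C|R2)·P(R2) + P(C|R3)·P(R3) + P(C|R4)·P(R4) + P(C|R5)·P(R5)
      = 0.115·0.13 + 0.077·0.08 + 0.144·0.33 + 0.006·0.41 + 0.134·0.05
      = 0.01495 + 0.00616 + 0.04752 + 0.00246 + 0.0067 = 0.07779

P(C) ≈ 0.0778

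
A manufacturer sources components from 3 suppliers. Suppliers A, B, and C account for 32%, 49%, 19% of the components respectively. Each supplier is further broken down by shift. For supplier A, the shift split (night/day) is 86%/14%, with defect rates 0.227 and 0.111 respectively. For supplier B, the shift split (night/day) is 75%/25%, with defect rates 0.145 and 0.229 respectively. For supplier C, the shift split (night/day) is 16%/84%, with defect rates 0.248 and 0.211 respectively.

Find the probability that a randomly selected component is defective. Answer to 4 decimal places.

P(D) ≈ 0.1900

P(D|A) = 0.86·0.227 + 0.14·0.111 = 0.19522 + 0.01554 = 0.21076
P(D|B) = 0.75·0.145 + 0.25·0.229 = 0.10875 + 0.05725 = 0.166
P(D|C) = 0.16·0.248 + 0.84·0.211 = 0.03968 + 0.17724 = 0.21692
Then overall,
P(D) = 0.32·0.21076 + 0.49·0.166 + 0.19·0.21692
      = 0.0674432 + 0.08134 + 0.0412148 = 0.189998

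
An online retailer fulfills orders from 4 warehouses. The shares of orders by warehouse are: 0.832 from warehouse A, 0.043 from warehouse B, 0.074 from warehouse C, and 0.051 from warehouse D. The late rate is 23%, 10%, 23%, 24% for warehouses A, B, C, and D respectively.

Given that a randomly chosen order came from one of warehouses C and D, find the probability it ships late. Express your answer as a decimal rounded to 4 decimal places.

Let S = {C, D}.
P(S) = 0.074 + 0.051 = 0.125.
P(L ∩ S) = 0.23·0.074 + 0.24·0.051 = 0.01702 + 0.01224 = 0.02926.
P(L | S) = 0.02926 / 0.125 = 0.234080…

P(L|S) ≈ 0.2341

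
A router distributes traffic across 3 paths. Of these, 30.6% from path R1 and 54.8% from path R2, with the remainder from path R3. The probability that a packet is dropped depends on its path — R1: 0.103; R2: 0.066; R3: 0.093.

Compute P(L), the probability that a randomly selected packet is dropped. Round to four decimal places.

P(R3) = 1 − (0.306 + 0.548) = 0.146.
P(L) = P(L|R1)·P(R1) + P(L|R2)·P(R2) + P(L|R3)·P(R3)
      = 0.103·0.306 + 0.066·0.548 + 0.093·0.146
      = 0.031518 + 0.036168 + 0.013578 = 0.081264

0.0813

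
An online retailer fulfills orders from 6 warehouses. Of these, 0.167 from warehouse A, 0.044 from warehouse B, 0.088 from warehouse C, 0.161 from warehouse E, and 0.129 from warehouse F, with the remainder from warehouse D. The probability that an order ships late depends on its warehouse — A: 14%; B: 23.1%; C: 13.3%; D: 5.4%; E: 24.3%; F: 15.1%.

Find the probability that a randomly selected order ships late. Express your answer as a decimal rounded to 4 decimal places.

0.1260

P(D) = 1 − (0.167 + 0.044 + 0.088 + 0.161 + 0.129) = 0.411.
P(L) = P(L|A)·P(A) + P(L|B)·P(B) + P(L|C)·P(C) + P(L|D)·P(D) + P(L|E)·P(E) + P(L|F)·P(F)
      = 0.14·0.167 + 0.231·0.044 + 0.133·0.088 + 0.054·0.411 + 0.243·0.161 + 0.151·0.129
      = 0.02338 + 0.010164 + 0.011704 + 0.022194 + 0.039123 + 0.019479 = 0.126044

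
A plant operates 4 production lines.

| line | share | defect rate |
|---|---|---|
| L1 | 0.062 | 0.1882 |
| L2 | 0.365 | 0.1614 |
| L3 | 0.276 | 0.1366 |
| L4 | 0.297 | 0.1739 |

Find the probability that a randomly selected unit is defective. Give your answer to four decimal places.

P(D) ≈ 0.1599

P(D) = P(D|L1)·P(L1) + P(D|L2)·P(L2) + P(D|L3)·P(L3) + P(D|L4)·P(L4)
      = 0.1882·0.062 + 0.1614·0.365 + 0.1366·0.276 + 0.1739·0.297
      = 0.0116684 + 0.058911 + 0.0377016 + 0.0516483 = 0.1599293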